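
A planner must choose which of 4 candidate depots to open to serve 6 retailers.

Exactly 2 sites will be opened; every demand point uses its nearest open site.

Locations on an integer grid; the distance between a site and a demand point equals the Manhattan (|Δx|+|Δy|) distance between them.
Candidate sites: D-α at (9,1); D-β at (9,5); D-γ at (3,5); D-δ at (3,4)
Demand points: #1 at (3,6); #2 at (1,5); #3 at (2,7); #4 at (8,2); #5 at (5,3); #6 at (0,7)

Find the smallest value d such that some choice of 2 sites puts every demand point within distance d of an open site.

Open {D-α, D-γ}.
  Farthest demand point is #6 at distance 5 (to D-γ); all others are ≤ 5.
With {D-β, D-γ} the worst case is 5.
With {D-α, D-δ} the worst case is 6.
No size-2 selection achieves below 5.

5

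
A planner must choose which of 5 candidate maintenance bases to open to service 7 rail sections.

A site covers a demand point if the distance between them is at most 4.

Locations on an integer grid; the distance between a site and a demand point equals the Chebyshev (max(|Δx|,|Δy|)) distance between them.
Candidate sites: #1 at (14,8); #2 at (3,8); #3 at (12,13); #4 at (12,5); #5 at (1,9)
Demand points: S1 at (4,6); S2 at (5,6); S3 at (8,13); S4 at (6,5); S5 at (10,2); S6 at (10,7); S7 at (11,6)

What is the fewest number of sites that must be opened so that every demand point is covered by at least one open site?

Coverage sets (demand points within 4 of each site):
  #1: {S6, S7}
  #2: {S1, S2, S4}
  #3: {S3}
  #4: {S5, S6, S7}
  #5: {S1, S2}
No 2 sites suffice: every size-2 union leaves at least one demand point uncovered.
But {#2, #3, #4} covers everything, so the minimum is 3.

3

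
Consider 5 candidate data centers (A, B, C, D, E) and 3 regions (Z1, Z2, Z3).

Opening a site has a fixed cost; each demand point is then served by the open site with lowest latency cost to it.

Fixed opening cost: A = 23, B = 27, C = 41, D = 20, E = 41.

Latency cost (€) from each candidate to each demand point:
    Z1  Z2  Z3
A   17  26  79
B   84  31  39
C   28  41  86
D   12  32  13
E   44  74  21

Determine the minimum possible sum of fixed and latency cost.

Open {D}: assign each demand point to its cheapest open site.
  Z1→D 12, Z2→D 32, Z3→D 13
  latency cost 57, fixed 20 → total 77.
Compare {A, D}: latency cost 51 + fixed 43 = 94.
Compare {B, D}: latency cost 56 + fixed 47 = 103.
Compare {C, D}: latency cost 57 + fixed 61 = 118.
All other subsets cost ≥ 94. Minimum total cost: 77.

77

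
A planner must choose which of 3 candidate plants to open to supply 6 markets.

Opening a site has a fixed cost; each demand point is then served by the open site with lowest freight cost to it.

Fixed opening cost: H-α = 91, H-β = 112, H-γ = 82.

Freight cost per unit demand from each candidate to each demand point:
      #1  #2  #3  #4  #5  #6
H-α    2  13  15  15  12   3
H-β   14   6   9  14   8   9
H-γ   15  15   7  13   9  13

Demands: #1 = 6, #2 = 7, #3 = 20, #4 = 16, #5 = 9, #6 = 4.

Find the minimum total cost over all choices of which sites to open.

Open {H-α, H-γ}: assign each demand point to its cheapest open site.
  #1→H-α 6×2=12, #2→H-α 7×13=91, #3→H-γ 20×7=140, #4→H-γ 16×13=208, #5→H-γ 9×9=81, #6→H-α 4×3=12
  freight cost 544, fixed 173 → total 717.
Compare {H-α, H-β}: freight cost 542 + fixed 203 = 745.
Compare {H-β}: freight cost 638 + fixed 112 = 750.
Compare {H-γ}: freight cost 676 + fixed 82 = 758.
All other subsets cost ≥ 745. Minimum total cost: 717.

717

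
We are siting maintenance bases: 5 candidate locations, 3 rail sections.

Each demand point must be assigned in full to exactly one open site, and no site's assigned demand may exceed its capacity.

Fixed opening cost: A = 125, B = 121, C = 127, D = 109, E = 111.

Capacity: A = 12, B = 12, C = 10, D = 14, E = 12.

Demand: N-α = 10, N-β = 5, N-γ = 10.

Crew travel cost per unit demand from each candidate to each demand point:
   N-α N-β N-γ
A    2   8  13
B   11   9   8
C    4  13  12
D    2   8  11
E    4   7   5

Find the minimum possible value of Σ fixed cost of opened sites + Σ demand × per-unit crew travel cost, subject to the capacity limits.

Open {A, D, E}; cheapest assignment that respects the capacities:
  A (cap 12, load 10): N-α — cost 10×2 = 20
  D (cap 14, load 5): N-β — cost 5×8 = 40
  E (cap 12, load 10): N-γ — cost 10×5 = 50
  Shipping 110, fixed 345 → total 455.
  Any other capacity-feasible assignment to {A, D, E} ships for at least 110.
Compare {B, D, E}: its best feasible assignment gives total 456.
Compare {A, B, E}: its best feasible assignment gives total 472.
Every other set of open sites that can feasibly serve all demand totals ≥ 456 even under its best assignment. Minimum: 455.

455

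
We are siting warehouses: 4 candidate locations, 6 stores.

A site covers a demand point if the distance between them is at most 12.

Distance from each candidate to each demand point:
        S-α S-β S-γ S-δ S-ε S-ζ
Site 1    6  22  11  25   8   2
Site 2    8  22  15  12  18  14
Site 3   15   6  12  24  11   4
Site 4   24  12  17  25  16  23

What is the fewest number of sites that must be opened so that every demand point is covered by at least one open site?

2

Coverage sets (demand points within 12 of each site):
  Site 1: {S-α, S-γ, S-ε, S-ζ}
  Site 2: {S-α, S-δ}
  Site 3: {S-β, S-γ, S-ε, S-ζ}
  Site 4: {S-β}
No single site covers all 6 demand points.
But {Site 2, Site 3} covers everything, so the minimum is 2.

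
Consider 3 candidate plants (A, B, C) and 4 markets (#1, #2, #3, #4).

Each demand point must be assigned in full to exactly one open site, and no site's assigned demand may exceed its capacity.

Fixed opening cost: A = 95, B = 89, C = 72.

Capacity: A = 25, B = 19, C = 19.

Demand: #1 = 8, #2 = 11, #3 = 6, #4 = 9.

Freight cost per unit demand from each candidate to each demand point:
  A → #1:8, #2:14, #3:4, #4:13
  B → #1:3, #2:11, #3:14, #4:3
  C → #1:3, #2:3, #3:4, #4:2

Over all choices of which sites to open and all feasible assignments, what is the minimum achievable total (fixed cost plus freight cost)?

269

Open {B, C}; cheapest assignment that respects the capacities:
  B (cap 19, load 17): #1, #4 — cost 8×3 + 9×3 = 51
  C (cap 19, load 17): #2, #3 — cost 11×3 + 6×4 = 57
  Shipping 108, fixed 161 → total 269.
  Any other capacity-feasible assignment to {B, C} ships for at least 108.
Compare {A, B, C}: its best feasible assignment gives total 364.
Compare {A, C}: its best feasible assignment gives total 365.
Every other set of open sites that can feasibly serve all demand totals ≥ 364 even under its best assignment. Minimum: 269.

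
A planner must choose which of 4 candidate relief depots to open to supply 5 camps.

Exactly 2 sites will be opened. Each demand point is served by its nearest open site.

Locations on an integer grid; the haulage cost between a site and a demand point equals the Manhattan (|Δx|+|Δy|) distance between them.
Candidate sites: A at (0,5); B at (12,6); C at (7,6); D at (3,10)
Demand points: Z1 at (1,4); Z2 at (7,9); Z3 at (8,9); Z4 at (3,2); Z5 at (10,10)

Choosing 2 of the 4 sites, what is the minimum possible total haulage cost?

22

Open {A, C}.
  Z1→A 2, Z2→C 3, Z3→C 4, Z4→A 6, Z5→C 7  ⇒ total 22.
Compare {A, D}: total 26.
Compare {A, B}: total 29.
No size-2 selection does better; minimum is 22.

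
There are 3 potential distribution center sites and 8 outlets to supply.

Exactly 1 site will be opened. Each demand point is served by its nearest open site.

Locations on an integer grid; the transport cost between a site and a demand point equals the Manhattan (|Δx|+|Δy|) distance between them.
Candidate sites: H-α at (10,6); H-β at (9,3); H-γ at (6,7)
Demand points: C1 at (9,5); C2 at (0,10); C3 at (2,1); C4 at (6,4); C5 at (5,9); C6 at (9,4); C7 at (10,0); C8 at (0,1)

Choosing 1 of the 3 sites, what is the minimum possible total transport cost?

57

Open {H-β}.
  C1→H-β 2, C2→H-β 16, C3→H-β 9, C4→H-β 4, C5→H-β 10, C6→H-β 1, C7→H-β 4, C8→H-β 11  ⇒ total 57.
Compare {H-γ}: total 59.
Compare {H-α}: total 67.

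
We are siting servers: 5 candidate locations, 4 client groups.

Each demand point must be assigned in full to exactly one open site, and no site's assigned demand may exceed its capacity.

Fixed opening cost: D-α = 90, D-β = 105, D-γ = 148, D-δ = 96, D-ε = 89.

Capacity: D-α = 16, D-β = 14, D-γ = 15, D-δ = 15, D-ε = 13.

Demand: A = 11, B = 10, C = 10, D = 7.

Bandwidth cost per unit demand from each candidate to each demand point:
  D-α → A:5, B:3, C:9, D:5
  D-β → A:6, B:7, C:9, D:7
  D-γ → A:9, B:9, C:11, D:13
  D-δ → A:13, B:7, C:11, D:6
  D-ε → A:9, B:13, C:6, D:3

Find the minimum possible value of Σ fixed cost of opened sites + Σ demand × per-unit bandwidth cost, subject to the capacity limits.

Open {D-α, D-β, D-δ, D-ε}; cheapest assignment that respects the capacities:
  D-α (cap 16, load 10): B — cost 10×3 = 30
  D-β (cap 14, load 11): A — cost 11×6 = 66
  D-δ (cap 15, load 7): D — cost 7×6 = 42
  D-ε (cap 13, load 10): C — cost 10×6 = 60
  Shipping 198, fixed 380 → total 578.
  Any other capacity-feasible assignment to {D-α, D-β, D-δ, D-ε} ships for at least 198.
Compare {D-α, D-γ, D-δ, D-ε}: its best feasible assignment gives total 654.
Compare {D-α, D-β, D-γ, D-ε}: its best feasible assignment gives total 659.
Every other set of open sites that can feasibly serve all demand totals ≥ 654 even under its best assignment. Minimum: 578.

578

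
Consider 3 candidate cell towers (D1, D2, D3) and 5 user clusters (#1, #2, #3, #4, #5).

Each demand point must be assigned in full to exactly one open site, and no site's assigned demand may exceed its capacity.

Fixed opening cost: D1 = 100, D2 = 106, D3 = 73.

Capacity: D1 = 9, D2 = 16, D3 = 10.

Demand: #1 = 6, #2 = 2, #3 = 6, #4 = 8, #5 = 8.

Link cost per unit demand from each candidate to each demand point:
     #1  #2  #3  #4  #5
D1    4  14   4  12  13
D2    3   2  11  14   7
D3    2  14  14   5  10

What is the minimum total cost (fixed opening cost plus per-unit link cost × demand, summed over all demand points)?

Open {D1, D2, D3}; cheapest assignment that respects the capacities:
  D1 (cap 9, load 6): #3 — cost 6×4 = 24
  D2 (cap 16, load 16): #1, #2, #5 — cost 6×3 + 2×2 + 8×7 = 78
  D3 (cap 10, load 8): #4 — cost 8×5 = 40
  Shipping 142, fixed 279 → total 421.
  Any other capacity-feasible assignment to {D1, D2, D3} ships for at least 142.
Total demand is 30 and no other set of sites has combined capacity ≥ 30, so {D1, D2, D3} is the only feasible choice of open sites. Minimum: 421.

421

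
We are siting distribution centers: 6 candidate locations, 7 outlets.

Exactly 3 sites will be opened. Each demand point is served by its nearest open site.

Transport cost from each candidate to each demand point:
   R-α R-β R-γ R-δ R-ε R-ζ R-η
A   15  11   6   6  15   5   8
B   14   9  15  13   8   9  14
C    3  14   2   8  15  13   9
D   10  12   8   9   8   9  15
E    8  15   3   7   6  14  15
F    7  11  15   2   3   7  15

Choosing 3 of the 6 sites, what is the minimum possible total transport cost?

34

Open {A, C, F}.
  R-α→C 3, R-β→A 11, R-γ→C 2, R-δ→F 2, R-ε→F 3, R-ζ→A 5, R-η→A 8  ⇒ total 34.
Compare {B, C, F}: total 35.
Compare {C, D, F}: total 37.
No size-3 selection does better; minimum is 34.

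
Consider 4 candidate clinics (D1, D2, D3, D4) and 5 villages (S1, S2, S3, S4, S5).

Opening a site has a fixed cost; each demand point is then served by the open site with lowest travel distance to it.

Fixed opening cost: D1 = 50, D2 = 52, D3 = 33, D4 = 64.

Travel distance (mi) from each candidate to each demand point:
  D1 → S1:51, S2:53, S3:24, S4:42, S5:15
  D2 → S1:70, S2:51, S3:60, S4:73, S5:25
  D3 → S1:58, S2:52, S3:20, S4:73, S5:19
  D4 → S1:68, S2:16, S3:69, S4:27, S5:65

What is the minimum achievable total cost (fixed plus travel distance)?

Open {D1}: assign each demand point to its cheapest open site.
  S1→D1 51, S2→D1 53, S3→D1 24, S4→D1 42, S5→D1 15
  travel distance 185, fixed 50 → total 235.
Compare {D3, D4}: travel distance 140 + fixed 97 = 237.
Compare {D1, D4}: travel distance 133 + fixed 114 = 247.
Compare {D3}: travel distance 222 + fixed 33 = 255.
All other subsets cost ≥ 237. Minimum total cost: 235.

235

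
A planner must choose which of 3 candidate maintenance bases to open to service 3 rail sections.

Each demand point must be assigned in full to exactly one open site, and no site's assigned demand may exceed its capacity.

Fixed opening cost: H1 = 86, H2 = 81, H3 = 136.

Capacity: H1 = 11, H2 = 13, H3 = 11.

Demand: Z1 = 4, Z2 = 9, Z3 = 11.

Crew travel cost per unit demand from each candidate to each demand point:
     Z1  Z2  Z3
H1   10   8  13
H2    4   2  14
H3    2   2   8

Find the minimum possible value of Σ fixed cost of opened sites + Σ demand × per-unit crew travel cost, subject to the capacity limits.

339

Open {H2, H3}; cheapest assignment that respects the capacities:
  H2 (cap 13, load 13): Z1, Z2 — cost 4×4 + 9×2 = 34
  H3 (cap 11, load 11): Z3 — cost 11×8 = 88
  Shipping 122, fixed 217 → total 339.
  Any other capacity-feasible assignment to {H2, H3} ships for at least 122.
Compare {H1, H2}: its best feasible assignment gives total 344.
Compare {H1, H2, H3}: its best feasible assignment gives total 425.
Every other set of open sites that can feasibly serve all demand totals ≥ 344 even under its best assignment. Minimum: 339.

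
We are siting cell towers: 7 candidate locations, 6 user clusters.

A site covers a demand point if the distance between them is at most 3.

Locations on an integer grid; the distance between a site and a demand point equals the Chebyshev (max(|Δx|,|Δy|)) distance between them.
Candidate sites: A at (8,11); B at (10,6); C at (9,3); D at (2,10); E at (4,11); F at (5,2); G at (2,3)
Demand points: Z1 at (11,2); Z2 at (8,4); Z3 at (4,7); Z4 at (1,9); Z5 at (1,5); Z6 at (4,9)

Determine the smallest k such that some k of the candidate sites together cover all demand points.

Coverage sets (demand points within 3 of each site):
  A: {}
  B: {Z2}
  C: {Z1, Z2}
  D: {Z3, Z4, Z6}
  E: {Z4, Z6}
  F: {Z2}
  G: {Z5}
No 2 sites suffice: every size-2 union leaves at least one demand point uncovered.
But {C, D, G} covers everything, so the minimum is 3.

3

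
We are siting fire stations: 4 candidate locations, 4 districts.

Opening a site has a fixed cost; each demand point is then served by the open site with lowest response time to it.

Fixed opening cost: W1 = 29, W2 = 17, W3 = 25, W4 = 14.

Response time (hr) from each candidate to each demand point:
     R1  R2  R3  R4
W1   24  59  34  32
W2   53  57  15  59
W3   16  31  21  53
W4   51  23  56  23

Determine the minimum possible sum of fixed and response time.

122

Open {W3, W4}: assign each demand point to its cheapest open site.
  R1→W3 16, R2→W4 23, R3→W3 21, R4→W4 23
  response time 83, fixed 39 → total 122.
Compare {W2, W3, W4}: response time 77 + fixed 56 = 133.
Compare {W2, W4}: response time 112 + fixed 31 = 143.
Compare {W1, W2, W4}: response time 85 + fixed 60 = 145.
All other subsets cost ≥ 133. Minimum total cost: 122.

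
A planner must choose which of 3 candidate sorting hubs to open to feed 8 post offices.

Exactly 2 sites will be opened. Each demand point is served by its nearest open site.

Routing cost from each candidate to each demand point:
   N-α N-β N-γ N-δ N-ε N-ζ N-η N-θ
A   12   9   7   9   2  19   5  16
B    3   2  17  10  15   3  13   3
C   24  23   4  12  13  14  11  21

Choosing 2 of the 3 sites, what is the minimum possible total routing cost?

Open {A, B}.
  N-α→B 3, N-β→B 2, N-γ→A 7, N-δ→A 9, N-ε→A 2, N-ζ→B 3, N-η→A 5, N-θ→B 3  ⇒ total 34.
Compare {B, C}: total 49.
Compare {A, C}: total 71.

34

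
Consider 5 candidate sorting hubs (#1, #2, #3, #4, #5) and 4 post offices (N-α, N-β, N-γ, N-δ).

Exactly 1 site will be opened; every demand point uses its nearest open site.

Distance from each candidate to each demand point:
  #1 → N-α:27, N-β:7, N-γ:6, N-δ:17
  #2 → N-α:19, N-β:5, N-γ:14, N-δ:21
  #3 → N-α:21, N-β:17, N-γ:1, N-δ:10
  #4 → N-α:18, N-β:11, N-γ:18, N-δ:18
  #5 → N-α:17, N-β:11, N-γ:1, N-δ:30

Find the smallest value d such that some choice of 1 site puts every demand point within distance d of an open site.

18

Open {#4}.
  Farthest demand point is N-α at distance 18 (to #4); all others are ≤ 18.
With {#2} the worst case is 21.
With {#3} the worst case is 21.
No size-1 selection achieves below 18.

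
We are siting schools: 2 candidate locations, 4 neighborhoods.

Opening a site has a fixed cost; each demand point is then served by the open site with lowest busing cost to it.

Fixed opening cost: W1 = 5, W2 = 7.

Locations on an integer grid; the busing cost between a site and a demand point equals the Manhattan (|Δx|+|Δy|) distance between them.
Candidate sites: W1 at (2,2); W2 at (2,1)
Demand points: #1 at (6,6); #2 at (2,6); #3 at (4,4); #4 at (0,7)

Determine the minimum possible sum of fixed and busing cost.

Open {W1}: assign each demand point to its cheapest open site.
  #1→W1 8, #2→W1 4, #3→W1 4, #4→W1 7
  busing cost 23, fixed 5 → total 28.
Compare {W2}: busing cost 27 + fixed 7 = 34.
Compare {W1, W2}: busing cost 23 + fixed 12 = 35.

28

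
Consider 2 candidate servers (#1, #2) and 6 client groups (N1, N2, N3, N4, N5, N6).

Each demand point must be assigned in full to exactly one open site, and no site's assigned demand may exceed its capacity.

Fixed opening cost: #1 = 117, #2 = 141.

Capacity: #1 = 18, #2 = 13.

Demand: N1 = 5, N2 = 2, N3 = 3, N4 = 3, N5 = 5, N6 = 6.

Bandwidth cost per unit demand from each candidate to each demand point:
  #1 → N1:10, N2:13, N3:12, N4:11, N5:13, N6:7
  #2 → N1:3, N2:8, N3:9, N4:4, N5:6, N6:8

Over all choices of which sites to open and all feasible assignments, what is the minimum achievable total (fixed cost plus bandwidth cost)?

419

Open {#1, #2}; cheapest assignment that respects the capacities:
  #1 (cap 18, load 11): N2, N3, N6 — cost 2×13 + 3×12 + 6×7 = 104
  #2 (cap 13, load 13): N1, N4, N5 — cost 5×3 + 3×4 + 5×6 = 57
  Shipping 161, fixed 258 → total 419.
  Any other capacity-feasible assignment to {#1, #2} ships for at least 161.
Total demand is 24 and no other set of sites has combined capacity ≥ 24, so {#1, #2} is the only feasible choice of open sites. Minimum: 419.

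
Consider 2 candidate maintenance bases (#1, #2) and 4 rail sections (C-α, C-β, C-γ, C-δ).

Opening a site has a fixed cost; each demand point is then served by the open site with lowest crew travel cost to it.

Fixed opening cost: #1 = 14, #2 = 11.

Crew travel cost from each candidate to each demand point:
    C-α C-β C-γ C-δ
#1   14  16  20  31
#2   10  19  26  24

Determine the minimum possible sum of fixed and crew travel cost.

90

Open {#2}: assign each demand point to its cheapest open site.
  C-α→#2 10, C-β→#2 19, C-γ→#2 26, C-δ→#2 24
  crew travel cost 79, fixed 11 → total 90.
Compare {#1}: crew travel cost 81 + fixed 14 = 95.
Compare {#1, #2}: crew travel cost 70 + fixed 25 = 95.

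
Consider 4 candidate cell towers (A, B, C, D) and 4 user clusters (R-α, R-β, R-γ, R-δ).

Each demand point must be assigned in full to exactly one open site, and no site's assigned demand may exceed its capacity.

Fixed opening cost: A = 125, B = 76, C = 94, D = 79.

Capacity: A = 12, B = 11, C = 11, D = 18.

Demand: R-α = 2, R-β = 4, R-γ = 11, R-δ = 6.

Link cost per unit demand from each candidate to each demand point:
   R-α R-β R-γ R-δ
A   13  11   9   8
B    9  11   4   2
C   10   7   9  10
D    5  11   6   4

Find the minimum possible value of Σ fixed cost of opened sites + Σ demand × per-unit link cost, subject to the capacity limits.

277

Open {B, D}; cheapest assignment that respects the capacities:
  B (cap 11, load 11): R-γ — cost 11×4 = 44
  D (cap 18, load 12): R-α, R-β, R-δ — cost 2×5 + 4×11 + 6×4 = 78
  Shipping 122, fixed 155 → total 277.
  Any other capacity-feasible assignment to {B, D} ships for at least 122.
Compare {C, D}: its best feasible assignment gives total 311.
Compare {B, C, D}: its best feasible assignment gives total 355.
Every other set of open sites that can feasibly serve all demand totals ≥ 311 even under its best assignment. Minimum: 277.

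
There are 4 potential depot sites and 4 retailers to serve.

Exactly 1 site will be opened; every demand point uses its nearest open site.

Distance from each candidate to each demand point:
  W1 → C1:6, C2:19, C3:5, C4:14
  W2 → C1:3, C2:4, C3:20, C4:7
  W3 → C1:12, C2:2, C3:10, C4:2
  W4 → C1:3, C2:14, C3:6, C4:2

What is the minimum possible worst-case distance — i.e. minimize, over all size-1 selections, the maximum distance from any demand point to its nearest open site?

Open {W3}.
  Farthest demand point is C1 at distance 12 (to W3); all others are ≤ 12.
With {W4} the worst case is 14.
With {W1} the worst case is 19.
No size-1 selection achieves below 12.

12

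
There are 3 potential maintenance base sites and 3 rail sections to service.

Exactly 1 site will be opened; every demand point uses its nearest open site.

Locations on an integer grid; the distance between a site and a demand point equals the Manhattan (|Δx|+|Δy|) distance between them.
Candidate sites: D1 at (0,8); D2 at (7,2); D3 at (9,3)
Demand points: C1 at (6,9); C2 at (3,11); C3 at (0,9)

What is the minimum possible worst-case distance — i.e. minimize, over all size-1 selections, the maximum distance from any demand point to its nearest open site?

7

Open {D1}.
  Farthest demand point is C1 at distance 7 (to D1); all others are ≤ 7.
With {D2} the worst case is 14.
With {D3} the worst case is 15.
No size-1 selection achieves below 7.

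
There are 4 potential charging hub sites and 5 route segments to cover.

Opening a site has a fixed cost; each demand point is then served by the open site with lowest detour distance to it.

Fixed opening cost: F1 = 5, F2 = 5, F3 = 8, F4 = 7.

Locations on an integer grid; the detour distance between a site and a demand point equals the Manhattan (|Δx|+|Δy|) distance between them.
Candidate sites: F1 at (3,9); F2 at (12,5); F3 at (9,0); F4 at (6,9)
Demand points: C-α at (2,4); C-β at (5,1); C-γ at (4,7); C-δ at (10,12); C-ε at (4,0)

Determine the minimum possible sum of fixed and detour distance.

42

Open {F1, F3}: assign each demand point to its cheapest open site.
  C-α→F1 6, C-β→F3 5, C-γ→F1 3, C-δ→F1 10, C-ε→F3 5
  detour distance 29, fixed 13 → total 42.
Compare {F1}: detour distance 39 + fixed 5 = 44.
Compare {F3, F4}: detour distance 30 + fixed 15 = 45.
Compare {F1, F2, F3}: detour distance 28 + fixed 18 = 46.
All other subsets cost ≥ 44. Minimum total cost: 42.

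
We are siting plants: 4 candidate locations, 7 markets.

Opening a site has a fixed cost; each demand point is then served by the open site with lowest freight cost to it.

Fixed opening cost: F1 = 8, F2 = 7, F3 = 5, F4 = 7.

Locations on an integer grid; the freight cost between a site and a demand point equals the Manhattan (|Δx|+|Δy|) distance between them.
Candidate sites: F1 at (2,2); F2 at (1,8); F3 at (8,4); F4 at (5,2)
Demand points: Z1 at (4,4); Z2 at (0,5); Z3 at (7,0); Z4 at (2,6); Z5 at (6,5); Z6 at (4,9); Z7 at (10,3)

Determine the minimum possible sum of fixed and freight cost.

Open {F2, F3}: assign each demand point to its cheapest open site.
  Z1→F3 4, Z2→F2 4, Z3→F3 5, Z4→F2 3, Z5→F3 3, Z6→F2 4, Z7→F3 3
  freight cost 26, fixed 12 → total 38.
Compare {F2, F4}: freight cost 28 + fixed 14 = 42.
Compare {F2, F3, F4}: freight cost 24 + fixed 19 = 43.
Compare {F3}: freight cost 41 + fixed 5 = 46.
All other subsets cost ≥ 42. Minimum total cost: 38.

38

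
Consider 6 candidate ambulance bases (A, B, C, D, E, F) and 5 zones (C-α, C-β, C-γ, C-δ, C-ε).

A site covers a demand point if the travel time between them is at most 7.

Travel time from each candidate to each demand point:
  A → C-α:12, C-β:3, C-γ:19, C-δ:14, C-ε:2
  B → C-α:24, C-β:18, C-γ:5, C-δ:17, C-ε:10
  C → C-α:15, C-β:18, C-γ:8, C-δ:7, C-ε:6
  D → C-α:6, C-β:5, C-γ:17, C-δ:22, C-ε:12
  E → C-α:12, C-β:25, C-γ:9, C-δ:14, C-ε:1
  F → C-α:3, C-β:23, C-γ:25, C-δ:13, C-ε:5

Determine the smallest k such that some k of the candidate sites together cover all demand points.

Coverage sets (demand points within 7 of each site):
  A: {C-β, C-ε}
  B: {C-γ}
  C: {C-δ, C-ε}
  D: {C-α, C-β}
  E: {C-ε}
  F: {C-α, C-ε}
No 2 sites suffice: every size-2 union leaves at least one demand point uncovered.
But {B, C, D} covers everything, so the minimum is 3.

3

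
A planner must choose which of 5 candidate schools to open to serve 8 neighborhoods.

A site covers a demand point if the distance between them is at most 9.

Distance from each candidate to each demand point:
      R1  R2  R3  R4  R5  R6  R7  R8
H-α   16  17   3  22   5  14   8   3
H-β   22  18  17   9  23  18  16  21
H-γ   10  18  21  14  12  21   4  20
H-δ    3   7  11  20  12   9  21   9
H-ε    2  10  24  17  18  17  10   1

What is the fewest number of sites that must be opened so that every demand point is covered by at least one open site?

3

Coverage sets (demand points within 9 of each site):
  H-α: {R3, R5, R7, R8}
  H-β: {R4}
  H-γ: {R7}
  H-δ: {R1, R2, R6, R8}
  H-ε: {R1, R8}
No 2 sites suffice: every size-2 union leaves at least one demand point uncovered.
But {H-α, H-β, H-δ} covers everything, so the minimum is 3.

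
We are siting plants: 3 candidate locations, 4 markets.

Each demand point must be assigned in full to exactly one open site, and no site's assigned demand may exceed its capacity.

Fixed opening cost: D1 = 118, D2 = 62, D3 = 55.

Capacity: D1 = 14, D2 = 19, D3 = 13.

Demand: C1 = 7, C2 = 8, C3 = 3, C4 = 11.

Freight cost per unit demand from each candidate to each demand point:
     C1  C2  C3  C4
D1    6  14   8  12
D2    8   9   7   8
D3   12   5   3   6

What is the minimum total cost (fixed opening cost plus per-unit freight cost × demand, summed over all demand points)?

Open {D2, D3}; cheapest assignment that respects the capacities:
  D2 (cap 19, load 18): C1, C4 — cost 7×8 + 11×8 = 144
  D3 (cap 13, load 11): C2, C3 — cost 8×5 + 3×3 = 49
  Shipping 193, fixed 117 → total 310.
  Any other capacity-feasible assignment to {D2, D3} ships for at least 193.
Compare {D1, D2}: its best feasible assignment gives total 406.
Compare {D1, D2, D3}: its best feasible assignment gives total 414.
Every other set of open sites that can feasibly serve all demand totals ≥ 406 even under its best assignment. Minimum: 310.

310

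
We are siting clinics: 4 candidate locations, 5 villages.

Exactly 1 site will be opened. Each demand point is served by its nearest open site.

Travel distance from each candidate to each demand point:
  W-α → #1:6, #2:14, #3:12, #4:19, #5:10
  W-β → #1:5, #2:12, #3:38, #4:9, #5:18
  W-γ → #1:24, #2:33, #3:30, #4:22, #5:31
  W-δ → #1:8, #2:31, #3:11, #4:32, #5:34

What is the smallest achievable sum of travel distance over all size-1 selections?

61

Open {W-α}.
  #1→W-α 6, #2→W-α 14, #3→W-α 12, #4→W-α 19, #5→W-α 10  ⇒ total 61.
Compare {W-β}: total 82.
Compare {W-δ}: total 116.
No size-1 selection does better; minimum is 61.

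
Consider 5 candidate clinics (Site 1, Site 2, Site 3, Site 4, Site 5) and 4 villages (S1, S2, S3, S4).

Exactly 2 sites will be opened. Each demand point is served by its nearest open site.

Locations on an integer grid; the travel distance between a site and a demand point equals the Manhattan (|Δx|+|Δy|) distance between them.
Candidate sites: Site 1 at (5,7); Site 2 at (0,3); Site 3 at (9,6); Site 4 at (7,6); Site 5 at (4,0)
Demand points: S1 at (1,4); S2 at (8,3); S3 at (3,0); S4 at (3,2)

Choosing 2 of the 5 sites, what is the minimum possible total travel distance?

Open {Site 2, Site 5}.
  S1→Site 2 2, S2→Site 5 7, S3→Site 5 1, S4→Site 5 3  ⇒ total 13.
Compare {Site 3, Site 5}: total 15.
Compare {Site 4, Site 5}: total 15.
No size-2 selection does better; minimum is 13.

13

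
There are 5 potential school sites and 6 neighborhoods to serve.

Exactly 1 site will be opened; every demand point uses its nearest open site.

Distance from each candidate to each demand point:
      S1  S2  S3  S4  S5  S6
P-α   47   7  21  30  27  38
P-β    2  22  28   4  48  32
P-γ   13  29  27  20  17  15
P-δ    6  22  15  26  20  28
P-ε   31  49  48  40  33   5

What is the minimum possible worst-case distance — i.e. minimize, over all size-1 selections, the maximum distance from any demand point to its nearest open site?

28

Open {P-δ}.
  Farthest demand point is S6 at distance 28 (to P-δ); all others are ≤ 28.
With {P-γ} the worst case is 29.
With {P-α} the worst case is 47.
No size-1 selection achieves below 28.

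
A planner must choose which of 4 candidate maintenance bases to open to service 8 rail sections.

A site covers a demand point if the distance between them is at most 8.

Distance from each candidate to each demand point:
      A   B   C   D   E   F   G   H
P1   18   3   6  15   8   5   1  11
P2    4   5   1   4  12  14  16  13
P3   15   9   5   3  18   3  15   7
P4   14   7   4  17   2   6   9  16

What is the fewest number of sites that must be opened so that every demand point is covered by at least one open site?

3

Coverage sets (demand points within 8 of each site):
  P1: {B, C, E, F, G}
  P2: {A, B, C, D}
  P3: {C, D, F, H}
  P4: {B, C, E, F}
No 2 sites suffice: every size-2 union leaves at least one demand point uncovered.
But {P1, P2, P3} covers everything, so the minimum is 3.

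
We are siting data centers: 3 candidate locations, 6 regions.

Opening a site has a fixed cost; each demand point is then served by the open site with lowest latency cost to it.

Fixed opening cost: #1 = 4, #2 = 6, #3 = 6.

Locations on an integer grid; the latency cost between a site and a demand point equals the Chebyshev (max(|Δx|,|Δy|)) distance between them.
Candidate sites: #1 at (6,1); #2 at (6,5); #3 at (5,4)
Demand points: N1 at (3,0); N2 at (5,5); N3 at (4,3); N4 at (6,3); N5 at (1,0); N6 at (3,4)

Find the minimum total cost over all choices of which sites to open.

Open {#3}: assign each demand point to its cheapest open site.
  N1→#3 4, N2→#3 1, N3→#3 1, N4→#3 1, N5→#3 4, N6→#3 2
  latency cost 13, fixed 6 → total 19.
Compare {#1, #3}: latency cost 12 + fixed 10 = 22.
Compare {#1}: latency cost 19 + fixed 4 = 23.
Compare {#2}: latency cost 18 + fixed 6 = 24.
All other subsets cost ≥ 22. Minimum total cost: 19.

19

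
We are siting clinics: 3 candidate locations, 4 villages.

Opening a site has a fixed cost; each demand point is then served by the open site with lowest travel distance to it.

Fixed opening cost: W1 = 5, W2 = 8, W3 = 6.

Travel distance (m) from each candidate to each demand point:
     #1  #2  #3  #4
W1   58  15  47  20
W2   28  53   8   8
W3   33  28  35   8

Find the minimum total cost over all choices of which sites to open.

Open {W1, W2}: assign each demand point to its cheapest open site.
  #1→W2 28, #2→W1 15, #3→W2 8, #4→W2 8
  travel distance 59, fixed 13 → total 72.
Compare {W1, W2, W3}: travel distance 59 + fixed 19 = 78.
Compare {W2, W3}: travel distance 72 + fixed 14 = 86.
Compare {W1, W3}: travel distance 91 + fixed 11 = 102.
All other subsets cost ≥ 78. Minimum total cost: 72.

72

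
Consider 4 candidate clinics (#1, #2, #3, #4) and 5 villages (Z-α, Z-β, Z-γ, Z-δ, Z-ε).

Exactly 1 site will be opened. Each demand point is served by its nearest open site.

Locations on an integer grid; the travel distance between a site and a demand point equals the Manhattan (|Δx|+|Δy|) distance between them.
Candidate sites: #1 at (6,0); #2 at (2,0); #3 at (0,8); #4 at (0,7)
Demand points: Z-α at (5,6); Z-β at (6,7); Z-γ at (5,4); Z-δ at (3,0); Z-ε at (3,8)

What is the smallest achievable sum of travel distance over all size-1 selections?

Open {#1}.
  Z-α→#1 7, Z-β→#1 7, Z-γ→#1 5, Z-δ→#1 3, Z-ε→#1 11  ⇒ total 33.
Compare {#4}: total 34.
Compare {#2}: total 37.
No size-1 selection does better; minimum is 33.

33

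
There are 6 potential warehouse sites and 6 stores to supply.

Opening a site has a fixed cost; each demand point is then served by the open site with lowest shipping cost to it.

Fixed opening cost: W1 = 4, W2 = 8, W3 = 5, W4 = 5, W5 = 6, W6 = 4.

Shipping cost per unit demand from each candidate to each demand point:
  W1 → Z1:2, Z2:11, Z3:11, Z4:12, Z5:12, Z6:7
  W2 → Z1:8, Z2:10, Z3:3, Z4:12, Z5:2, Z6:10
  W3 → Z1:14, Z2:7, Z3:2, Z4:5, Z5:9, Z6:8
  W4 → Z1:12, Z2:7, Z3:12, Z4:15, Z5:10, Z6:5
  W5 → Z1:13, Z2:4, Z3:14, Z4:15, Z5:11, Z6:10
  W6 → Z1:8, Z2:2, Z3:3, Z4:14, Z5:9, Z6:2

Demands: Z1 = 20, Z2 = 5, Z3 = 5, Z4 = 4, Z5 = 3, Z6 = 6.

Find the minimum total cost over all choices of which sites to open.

Open {W1, W2, W3, W6}: assign each demand point to its cheapest open site.
  Z1→W1 20×2=40, Z2→W6 5×2=10, Z3→W3 5×2=10, Z4→W3 4×5=20, Z5→W2 3×2=6, Z6→W6 6×2=12
  shipping cost 98, fixed 21 → total 119.
Compare {W1, W2, W3, W4, W6}: shipping cost 98 + fixed 26 = 124.
Compare {W1, W2, W3, W5, W6}: shipping cost 98 + fixed 27 = 125.
Compare {W1, W2, W3, W4, W5, W6}: shipping cost 98 + fixed 32 = 130.
All other subsets cost ≥ 124. Minimum total cost: 119.

119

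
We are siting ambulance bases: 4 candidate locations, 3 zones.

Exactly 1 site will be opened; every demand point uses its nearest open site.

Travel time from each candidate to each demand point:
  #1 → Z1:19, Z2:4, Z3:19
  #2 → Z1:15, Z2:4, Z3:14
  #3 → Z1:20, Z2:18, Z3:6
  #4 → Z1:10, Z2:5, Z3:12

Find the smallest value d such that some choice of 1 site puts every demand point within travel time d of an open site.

12

Open {#4}.
  Farthest demand point is Z3 at travel time 12 (to #4); all others are ≤ 12.
With {#2} the worst case is 15.
With {#1} the worst case is 19.
No size-1 selection achieves below 12.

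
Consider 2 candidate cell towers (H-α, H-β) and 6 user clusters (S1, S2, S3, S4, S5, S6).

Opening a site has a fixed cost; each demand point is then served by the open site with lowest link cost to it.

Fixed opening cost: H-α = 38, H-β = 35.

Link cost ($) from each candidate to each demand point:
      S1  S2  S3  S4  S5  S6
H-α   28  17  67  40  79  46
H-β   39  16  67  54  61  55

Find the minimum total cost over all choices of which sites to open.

315

Open {H-α}: assign each demand point to its cheapest open site.
  S1→H-α 28, S2→H-α 17, S3→H-α 67, S4→H-α 40, S5→H-α 79, S6→H-α 46
  link cost 277, fixed 38 → total 315.
Compare {H-β}: link cost 292 + fixed 35 = 327.
Compare {H-α, H-β}: link cost 258 + fixed 73 = 331.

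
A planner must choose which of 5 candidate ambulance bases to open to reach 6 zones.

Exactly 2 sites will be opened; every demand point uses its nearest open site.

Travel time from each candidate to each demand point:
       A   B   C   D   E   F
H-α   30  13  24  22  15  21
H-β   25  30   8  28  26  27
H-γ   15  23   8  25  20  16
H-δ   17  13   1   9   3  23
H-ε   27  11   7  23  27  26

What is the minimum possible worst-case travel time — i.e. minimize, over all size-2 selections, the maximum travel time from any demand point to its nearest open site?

16

Open {H-γ, H-δ}.
  Farthest demand point is F at travel time 16 (to H-γ); all others are ≤ 16.
With {H-α, H-δ} the worst case is 21.
With {H-α, H-γ} the worst case is 22.
No size-2 selection achieves below 16.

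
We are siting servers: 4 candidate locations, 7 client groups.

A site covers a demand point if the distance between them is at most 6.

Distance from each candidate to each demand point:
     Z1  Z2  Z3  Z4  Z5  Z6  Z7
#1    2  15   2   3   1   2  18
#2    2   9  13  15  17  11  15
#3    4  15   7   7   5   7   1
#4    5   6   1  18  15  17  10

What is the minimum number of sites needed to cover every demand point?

Coverage sets (demand points within 6 of each site):
  #1: {Z1, Z3, Z4, Z5, Z6}
  #2: {Z1}
  #3: {Z1, Z5, Z7}
  #4: {Z1, Z2, Z3}
No 2 sites suffice: every size-2 union leaves at least one demand point uncovered.
But {#1, #3, #4} covers everything, so the minimum is 3.

3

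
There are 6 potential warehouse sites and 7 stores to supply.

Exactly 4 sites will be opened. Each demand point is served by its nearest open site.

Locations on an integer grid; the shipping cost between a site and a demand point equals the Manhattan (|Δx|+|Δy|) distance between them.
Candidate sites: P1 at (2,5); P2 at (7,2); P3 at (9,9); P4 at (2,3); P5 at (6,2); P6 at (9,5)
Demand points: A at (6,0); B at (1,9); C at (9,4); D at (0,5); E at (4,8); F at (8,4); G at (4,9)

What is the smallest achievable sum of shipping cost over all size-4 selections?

Open {P1, P3, P5, P6}.
  A→P5 2, B→P1 5, C→P6 1, D→P1 2, E→P1 5, F→P6 2, G→P3 5  ⇒ total 22.
Compare {P1, P2, P3, P6}: total 23.
Compare {P1, P2, P5, P6}: total 23.
No size-4 selection does better; minimum is 22.

22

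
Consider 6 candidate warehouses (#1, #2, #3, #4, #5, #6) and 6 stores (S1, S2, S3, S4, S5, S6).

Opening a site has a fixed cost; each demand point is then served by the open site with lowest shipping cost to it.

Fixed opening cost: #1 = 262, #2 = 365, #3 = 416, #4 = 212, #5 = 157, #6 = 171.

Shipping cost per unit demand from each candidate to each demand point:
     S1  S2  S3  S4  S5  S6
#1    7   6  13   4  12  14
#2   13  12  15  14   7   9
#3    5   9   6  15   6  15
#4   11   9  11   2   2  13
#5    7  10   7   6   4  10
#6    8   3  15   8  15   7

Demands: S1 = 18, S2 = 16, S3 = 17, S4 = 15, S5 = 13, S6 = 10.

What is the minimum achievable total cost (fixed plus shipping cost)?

Open {#5}: assign each demand point to its cheapest open site.
  S1→#5 18×7=126, S2→#5 16×10=160, S3→#5 17×7=119, S4→#5 15×6=90, S5→#5 13×4=52, S6→#5 10×10=100
  shipping cost 647, fixed 157 → total 804.
Compare {#5, #6}: shipping cost 505 + fixed 328 = 833.
Compare {#4, #6}: shipping cost 505 + fixed 383 = 888.
Compare {#4, #5}: shipping cost 545 + fixed 369 = 914.
All other subsets cost ≥ 833. Minimum total cost: 804.

804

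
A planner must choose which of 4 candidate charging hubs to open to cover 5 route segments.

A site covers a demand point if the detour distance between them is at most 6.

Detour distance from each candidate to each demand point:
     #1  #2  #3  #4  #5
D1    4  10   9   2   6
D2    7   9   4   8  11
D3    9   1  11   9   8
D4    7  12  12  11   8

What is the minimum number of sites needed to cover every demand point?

Coverage sets (demand points within 6 of each site):
  D1: {#1, #4, #5}
  D2: {#3}
  D3: {#2}
  D4: {}
No 2 sites suffice: every size-2 union leaves at least one demand point uncovered.
But {D1, D2, D3} covers everything, so the minimum is 3.

3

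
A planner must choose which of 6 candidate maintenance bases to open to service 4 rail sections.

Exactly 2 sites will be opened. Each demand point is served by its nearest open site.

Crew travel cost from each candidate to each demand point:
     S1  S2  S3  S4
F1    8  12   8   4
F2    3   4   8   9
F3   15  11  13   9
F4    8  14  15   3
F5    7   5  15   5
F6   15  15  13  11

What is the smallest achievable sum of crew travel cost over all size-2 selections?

Open {F2, F4}.
  S1→F2 3, S2→F2 4, S3→F2 8, S4→F4 3  ⇒ total 18.
Compare {F1, F2}: total 19.
Compare {F2, F5}: total 20.
No size-2 selection does better; minimum is 18.

18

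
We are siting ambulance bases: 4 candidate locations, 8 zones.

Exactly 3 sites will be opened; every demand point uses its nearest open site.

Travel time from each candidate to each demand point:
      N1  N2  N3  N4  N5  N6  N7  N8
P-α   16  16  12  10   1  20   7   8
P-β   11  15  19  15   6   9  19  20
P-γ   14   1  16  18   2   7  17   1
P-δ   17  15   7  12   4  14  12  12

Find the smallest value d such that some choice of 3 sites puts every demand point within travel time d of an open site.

Open {P-α, P-β, P-γ}.
  Farthest demand point is N3 at travel time 12 (to P-α); all others are ≤ 12.
With {P-β, P-γ, P-δ} the worst case is 12.
With {P-α, P-γ, P-δ} the worst case is 14.
No size-3 selection achieves below 12.

12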